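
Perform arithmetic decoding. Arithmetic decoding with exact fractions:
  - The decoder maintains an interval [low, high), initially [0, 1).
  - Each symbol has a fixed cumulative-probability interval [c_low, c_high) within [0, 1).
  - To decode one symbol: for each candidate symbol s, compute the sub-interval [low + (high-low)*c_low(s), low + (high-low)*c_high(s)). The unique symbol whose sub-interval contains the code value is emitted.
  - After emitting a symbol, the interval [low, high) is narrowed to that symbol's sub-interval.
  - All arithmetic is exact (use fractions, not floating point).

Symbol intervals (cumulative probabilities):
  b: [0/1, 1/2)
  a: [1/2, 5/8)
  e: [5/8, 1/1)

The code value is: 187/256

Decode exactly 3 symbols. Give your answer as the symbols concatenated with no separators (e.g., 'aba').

Answer: eba

Derivation:
Step 1: interval [0/1, 1/1), width = 1/1 - 0/1 = 1/1
  'b': [0/1 + 1/1*0/1, 0/1 + 1/1*1/2) = [0/1, 1/2)
  'a': [0/1 + 1/1*1/2, 0/1 + 1/1*5/8) = [1/2, 5/8)
  'e': [0/1 + 1/1*5/8, 0/1 + 1/1*1/1) = [5/8, 1/1) <- contains code 187/256
  emit 'e', narrow to [5/8, 1/1)
Step 2: interval [5/8, 1/1), width = 1/1 - 5/8 = 3/8
  'b': [5/8 + 3/8*0/1, 5/8 + 3/8*1/2) = [5/8, 13/16) <- contains code 187/256
  'a': [5/8 + 3/8*1/2, 5/8 + 3/8*5/8) = [13/16, 55/64)
  'e': [5/8 + 3/8*5/8, 5/8 + 3/8*1/1) = [55/64, 1/1)
  emit 'b', narrow to [5/8, 13/16)
Step 3: interval [5/8, 13/16), width = 13/16 - 5/8 = 3/16
  'b': [5/8 + 3/16*0/1, 5/8 + 3/16*1/2) = [5/8, 23/32)
  'a': [5/8 + 3/16*1/2, 5/8 + 3/16*5/8) = [23/32, 95/128) <- contains code 187/256
  'e': [5/8 + 3/16*5/8, 5/8 + 3/16*1/1) = [95/128, 13/16)
  emit 'a', narrow to [23/32, 95/128)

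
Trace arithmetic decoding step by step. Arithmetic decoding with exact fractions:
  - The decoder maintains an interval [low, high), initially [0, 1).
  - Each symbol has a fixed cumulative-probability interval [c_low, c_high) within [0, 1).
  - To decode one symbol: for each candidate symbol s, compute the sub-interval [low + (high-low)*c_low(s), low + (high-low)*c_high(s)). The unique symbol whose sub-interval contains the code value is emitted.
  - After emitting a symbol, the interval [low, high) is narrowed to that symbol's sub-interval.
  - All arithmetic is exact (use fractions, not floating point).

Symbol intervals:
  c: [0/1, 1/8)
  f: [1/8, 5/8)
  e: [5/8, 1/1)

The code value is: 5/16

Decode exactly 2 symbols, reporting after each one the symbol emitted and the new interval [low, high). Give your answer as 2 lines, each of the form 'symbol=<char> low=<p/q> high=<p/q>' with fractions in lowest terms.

Answer: symbol=f low=1/8 high=5/8
symbol=f low=3/16 high=7/16

Derivation:
Step 1: interval [0/1, 1/1), width = 1/1 - 0/1 = 1/1
  'c': [0/1 + 1/1*0/1, 0/1 + 1/1*1/8) = [0/1, 1/8)
  'f': [0/1 + 1/1*1/8, 0/1 + 1/1*5/8) = [1/8, 5/8) <- contains code 5/16
  'e': [0/1 + 1/1*5/8, 0/1 + 1/1*1/1) = [5/8, 1/1)
  emit 'f', narrow to [1/8, 5/8)
Step 2: interval [1/8, 5/8), width = 5/8 - 1/8 = 1/2
  'c': [1/8 + 1/2*0/1, 1/8 + 1/2*1/8) = [1/8, 3/16)
  'f': [1/8 + 1/2*1/8, 1/8 + 1/2*5/8) = [3/16, 7/16) <- contains code 5/16
  'e': [1/8 + 1/2*5/8, 1/8 + 1/2*1/1) = [7/16, 5/8)
  emit 'f', narrow to [3/16, 7/16)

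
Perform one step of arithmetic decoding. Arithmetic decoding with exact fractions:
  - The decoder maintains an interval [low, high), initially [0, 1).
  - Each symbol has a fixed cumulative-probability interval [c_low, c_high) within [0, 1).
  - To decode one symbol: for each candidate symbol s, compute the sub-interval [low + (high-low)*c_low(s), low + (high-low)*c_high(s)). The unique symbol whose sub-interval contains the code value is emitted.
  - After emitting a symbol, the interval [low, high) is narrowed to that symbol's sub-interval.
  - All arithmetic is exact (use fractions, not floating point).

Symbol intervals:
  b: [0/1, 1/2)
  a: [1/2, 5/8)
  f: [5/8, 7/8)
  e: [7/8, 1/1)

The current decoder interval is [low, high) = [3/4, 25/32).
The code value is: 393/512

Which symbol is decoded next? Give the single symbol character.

Interval width = high − low = 25/32 − 3/4 = 1/32
Scaled code = (code − low) / width = (393/512 − 3/4) / 1/32 = 9/16
  b: [0/1, 1/2) 
  a: [1/2, 5/8) ← scaled code falls here ✓
  f: [5/8, 7/8) 
  e: [7/8, 1/1) 

Answer: a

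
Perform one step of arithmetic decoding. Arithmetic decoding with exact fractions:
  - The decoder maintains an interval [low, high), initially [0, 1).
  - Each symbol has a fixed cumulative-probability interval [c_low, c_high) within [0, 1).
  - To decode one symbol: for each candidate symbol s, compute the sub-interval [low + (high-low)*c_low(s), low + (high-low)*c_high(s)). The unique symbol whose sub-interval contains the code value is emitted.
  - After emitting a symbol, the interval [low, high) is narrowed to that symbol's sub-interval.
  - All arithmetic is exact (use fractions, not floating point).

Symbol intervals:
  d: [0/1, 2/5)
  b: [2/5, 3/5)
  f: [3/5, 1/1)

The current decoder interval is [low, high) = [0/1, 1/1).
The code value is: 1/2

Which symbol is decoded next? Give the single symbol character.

Interval width = high − low = 1/1 − 0/1 = 1/1
Scaled code = (code − low) / width = (1/2 − 0/1) / 1/1 = 1/2
  d: [0/1, 2/5) 
  b: [2/5, 3/5) ← scaled code falls here ✓
  f: [3/5, 1/1) 

Answer: b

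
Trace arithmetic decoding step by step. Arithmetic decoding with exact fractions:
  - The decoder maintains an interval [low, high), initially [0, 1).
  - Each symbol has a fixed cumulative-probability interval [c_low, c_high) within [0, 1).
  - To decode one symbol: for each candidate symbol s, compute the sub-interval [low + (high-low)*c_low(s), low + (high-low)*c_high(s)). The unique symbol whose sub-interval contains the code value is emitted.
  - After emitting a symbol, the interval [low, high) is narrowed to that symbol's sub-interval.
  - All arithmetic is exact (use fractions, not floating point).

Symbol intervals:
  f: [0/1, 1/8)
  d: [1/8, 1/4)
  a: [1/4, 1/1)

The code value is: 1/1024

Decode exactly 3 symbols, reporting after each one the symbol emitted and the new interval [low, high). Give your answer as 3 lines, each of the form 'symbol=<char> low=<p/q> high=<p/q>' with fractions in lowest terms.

Step 1: interval [0/1, 1/1), width = 1/1 - 0/1 = 1/1
  'f': [0/1 + 1/1*0/1, 0/1 + 1/1*1/8) = [0/1, 1/8) <- contains code 1/1024
  'd': [0/1 + 1/1*1/8, 0/1 + 1/1*1/4) = [1/8, 1/4)
  'a': [0/1 + 1/1*1/4, 0/1 + 1/1*1/1) = [1/4, 1/1)
  emit 'f', narrow to [0/1, 1/8)
Step 2: interval [0/1, 1/8), width = 1/8 - 0/1 = 1/8
  'f': [0/1 + 1/8*0/1, 0/1 + 1/8*1/8) = [0/1, 1/64) <- contains code 1/1024
  'd': [0/1 + 1/8*1/8, 0/1 + 1/8*1/4) = [1/64, 1/32)
  'a': [0/1 + 1/8*1/4, 0/1 + 1/8*1/1) = [1/32, 1/8)
  emit 'f', narrow to [0/1, 1/64)
Step 3: interval [0/1, 1/64), width = 1/64 - 0/1 = 1/64
  'f': [0/1 + 1/64*0/1, 0/1 + 1/64*1/8) = [0/1, 1/512) <- contains code 1/1024
  'd': [0/1 + 1/64*1/8, 0/1 + 1/64*1/4) = [1/512, 1/256)
  'a': [0/1 + 1/64*1/4, 0/1 + 1/64*1/1) = [1/256, 1/64)
  emit 'f', narrow to [0/1, 1/512)

Answer: symbol=f low=0/1 high=1/8
symbol=f low=0/1 high=1/64
symbol=f low=0/1 high=1/512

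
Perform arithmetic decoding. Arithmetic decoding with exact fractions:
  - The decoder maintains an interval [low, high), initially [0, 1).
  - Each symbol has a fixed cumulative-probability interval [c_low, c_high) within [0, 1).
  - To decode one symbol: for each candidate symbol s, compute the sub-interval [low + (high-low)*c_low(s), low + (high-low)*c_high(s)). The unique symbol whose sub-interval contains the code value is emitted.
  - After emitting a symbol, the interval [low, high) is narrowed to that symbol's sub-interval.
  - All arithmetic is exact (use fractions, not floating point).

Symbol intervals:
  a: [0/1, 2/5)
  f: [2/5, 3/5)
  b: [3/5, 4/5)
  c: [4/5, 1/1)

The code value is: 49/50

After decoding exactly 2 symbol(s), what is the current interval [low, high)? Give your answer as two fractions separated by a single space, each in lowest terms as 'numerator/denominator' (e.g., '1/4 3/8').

Answer: 24/25 1/1

Derivation:
Step 1: interval [0/1, 1/1), width = 1/1 - 0/1 = 1/1
  'a': [0/1 + 1/1*0/1, 0/1 + 1/1*2/5) = [0/1, 2/5)
  'f': [0/1 + 1/1*2/5, 0/1 + 1/1*3/5) = [2/5, 3/5)
  'b': [0/1 + 1/1*3/5, 0/1 + 1/1*4/5) = [3/5, 4/5)
  'c': [0/1 + 1/1*4/5, 0/1 + 1/1*1/1) = [4/5, 1/1) <- contains code 49/50
  emit 'c', narrow to [4/5, 1/1)
Step 2: interval [4/5, 1/1), width = 1/1 - 4/5 = 1/5
  'a': [4/5 + 1/5*0/1, 4/5 + 1/5*2/5) = [4/5, 22/25)
  'f': [4/5 + 1/5*2/5, 4/5 + 1/5*3/5) = [22/25, 23/25)
  'b': [4/5 + 1/5*3/5, 4/5 + 1/5*4/5) = [23/25, 24/25)
  'c': [4/5 + 1/5*4/5, 4/5 + 1/5*1/1) = [24/25, 1/1) <- contains code 49/50
  emit 'c', narrow to [24/25, 1/1)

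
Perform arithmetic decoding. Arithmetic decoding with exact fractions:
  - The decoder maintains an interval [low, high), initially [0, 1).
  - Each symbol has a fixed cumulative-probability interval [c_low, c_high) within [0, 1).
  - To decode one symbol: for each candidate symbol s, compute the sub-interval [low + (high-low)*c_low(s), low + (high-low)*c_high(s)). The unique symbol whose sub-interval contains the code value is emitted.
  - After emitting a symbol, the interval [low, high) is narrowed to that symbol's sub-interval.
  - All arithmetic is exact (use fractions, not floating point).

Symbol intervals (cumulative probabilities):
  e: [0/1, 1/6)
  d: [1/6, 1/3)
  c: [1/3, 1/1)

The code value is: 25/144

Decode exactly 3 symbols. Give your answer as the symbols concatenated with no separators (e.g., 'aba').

Step 1: interval [0/1, 1/1), width = 1/1 - 0/1 = 1/1
  'e': [0/1 + 1/1*0/1, 0/1 + 1/1*1/6) = [0/1, 1/6)
  'd': [0/1 + 1/1*1/6, 0/1 + 1/1*1/3) = [1/6, 1/3) <- contains code 25/144
  'c': [0/1 + 1/1*1/3, 0/1 + 1/1*1/1) = [1/3, 1/1)
  emit 'd', narrow to [1/6, 1/3)
Step 2: interval [1/6, 1/3), width = 1/3 - 1/6 = 1/6
  'e': [1/6 + 1/6*0/1, 1/6 + 1/6*1/6) = [1/6, 7/36) <- contains code 25/144
  'd': [1/6 + 1/6*1/6, 1/6 + 1/6*1/3) = [7/36, 2/9)
  'c': [1/6 + 1/6*1/3, 1/6 + 1/6*1/1) = [2/9, 1/3)
  emit 'e', narrow to [1/6, 7/36)
Step 3: interval [1/6, 7/36), width = 7/36 - 1/6 = 1/36
  'e': [1/6 + 1/36*0/1, 1/6 + 1/36*1/6) = [1/6, 37/216)
  'd': [1/6 + 1/36*1/6, 1/6 + 1/36*1/3) = [37/216, 19/108) <- contains code 25/144
  'c': [1/6 + 1/36*1/3, 1/6 + 1/36*1/1) = [19/108, 7/36)
  emit 'd', narrow to [37/216, 19/108)

Answer: ded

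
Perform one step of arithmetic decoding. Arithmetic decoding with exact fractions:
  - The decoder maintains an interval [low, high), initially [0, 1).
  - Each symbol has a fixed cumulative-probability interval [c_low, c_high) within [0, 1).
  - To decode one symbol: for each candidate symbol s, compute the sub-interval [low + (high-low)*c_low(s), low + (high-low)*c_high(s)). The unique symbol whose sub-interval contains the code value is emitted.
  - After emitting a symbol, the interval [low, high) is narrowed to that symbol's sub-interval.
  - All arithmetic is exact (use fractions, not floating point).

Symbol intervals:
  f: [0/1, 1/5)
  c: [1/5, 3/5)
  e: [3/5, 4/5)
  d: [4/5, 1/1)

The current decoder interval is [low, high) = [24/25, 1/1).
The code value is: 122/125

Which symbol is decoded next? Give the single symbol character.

Interval width = high − low = 1/1 − 24/25 = 1/25
Scaled code = (code − low) / width = (122/125 − 24/25) / 1/25 = 2/5
  f: [0/1, 1/5) 
  c: [1/5, 3/5) ← scaled code falls here ✓
  e: [3/5, 4/5) 
  d: [4/5, 1/1) 

Answer: c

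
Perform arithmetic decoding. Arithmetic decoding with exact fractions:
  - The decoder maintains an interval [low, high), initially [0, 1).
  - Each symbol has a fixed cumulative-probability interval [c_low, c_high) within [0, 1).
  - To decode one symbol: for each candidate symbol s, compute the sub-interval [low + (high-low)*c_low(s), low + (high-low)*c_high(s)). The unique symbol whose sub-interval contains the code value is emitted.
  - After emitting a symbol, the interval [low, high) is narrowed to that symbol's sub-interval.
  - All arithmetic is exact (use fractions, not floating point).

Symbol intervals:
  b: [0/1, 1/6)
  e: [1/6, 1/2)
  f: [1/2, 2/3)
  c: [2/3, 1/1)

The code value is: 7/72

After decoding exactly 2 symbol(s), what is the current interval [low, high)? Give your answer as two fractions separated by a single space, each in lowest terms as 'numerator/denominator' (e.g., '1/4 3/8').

Step 1: interval [0/1, 1/1), width = 1/1 - 0/1 = 1/1
  'b': [0/1 + 1/1*0/1, 0/1 + 1/1*1/6) = [0/1, 1/6) <- contains code 7/72
  'e': [0/1 + 1/1*1/6, 0/1 + 1/1*1/2) = [1/6, 1/2)
  'f': [0/1 + 1/1*1/2, 0/1 + 1/1*2/3) = [1/2, 2/3)
  'c': [0/1 + 1/1*2/3, 0/1 + 1/1*1/1) = [2/3, 1/1)
  emit 'b', narrow to [0/1, 1/6)
Step 2: interval [0/1, 1/6), width = 1/6 - 0/1 = 1/6
  'b': [0/1 + 1/6*0/1, 0/1 + 1/6*1/6) = [0/1, 1/36)
  'e': [0/1 + 1/6*1/6, 0/1 + 1/6*1/2) = [1/36, 1/12)
  'f': [0/1 + 1/6*1/2, 0/1 + 1/6*2/3) = [1/12, 1/9) <- contains code 7/72
  'c': [0/1 + 1/6*2/3, 0/1 + 1/6*1/1) = [1/9, 1/6)
  emit 'f', narrow to [1/12, 1/9)

Answer: 1/12 1/9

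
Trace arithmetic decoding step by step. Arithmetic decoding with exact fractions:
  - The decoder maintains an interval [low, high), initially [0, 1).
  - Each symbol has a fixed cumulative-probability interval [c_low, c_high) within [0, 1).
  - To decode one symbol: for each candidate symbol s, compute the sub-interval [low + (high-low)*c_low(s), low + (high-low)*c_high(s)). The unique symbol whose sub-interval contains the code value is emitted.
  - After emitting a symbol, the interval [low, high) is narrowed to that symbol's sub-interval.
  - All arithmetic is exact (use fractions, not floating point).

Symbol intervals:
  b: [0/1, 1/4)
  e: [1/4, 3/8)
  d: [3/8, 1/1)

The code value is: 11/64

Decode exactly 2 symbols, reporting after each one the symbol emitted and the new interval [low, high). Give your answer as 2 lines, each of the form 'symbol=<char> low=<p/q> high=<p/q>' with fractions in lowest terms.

Step 1: interval [0/1, 1/1), width = 1/1 - 0/1 = 1/1
  'b': [0/1 + 1/1*0/1, 0/1 + 1/1*1/4) = [0/1, 1/4) <- contains code 11/64
  'e': [0/1 + 1/1*1/4, 0/1 + 1/1*3/8) = [1/4, 3/8)
  'd': [0/1 + 1/1*3/8, 0/1 + 1/1*1/1) = [3/8, 1/1)
  emit 'b', narrow to [0/1, 1/4)
Step 2: interval [0/1, 1/4), width = 1/4 - 0/1 = 1/4
  'b': [0/1 + 1/4*0/1, 0/1 + 1/4*1/4) = [0/1, 1/16)
  'e': [0/1 + 1/4*1/4, 0/1 + 1/4*3/8) = [1/16, 3/32)
  'd': [0/1 + 1/4*3/8, 0/1 + 1/4*1/1) = [3/32, 1/4) <- contains code 11/64
  emit 'd', narrow to [3/32, 1/4)

Answer: symbol=b low=0/1 high=1/4
symbol=d low=3/32 high=1/4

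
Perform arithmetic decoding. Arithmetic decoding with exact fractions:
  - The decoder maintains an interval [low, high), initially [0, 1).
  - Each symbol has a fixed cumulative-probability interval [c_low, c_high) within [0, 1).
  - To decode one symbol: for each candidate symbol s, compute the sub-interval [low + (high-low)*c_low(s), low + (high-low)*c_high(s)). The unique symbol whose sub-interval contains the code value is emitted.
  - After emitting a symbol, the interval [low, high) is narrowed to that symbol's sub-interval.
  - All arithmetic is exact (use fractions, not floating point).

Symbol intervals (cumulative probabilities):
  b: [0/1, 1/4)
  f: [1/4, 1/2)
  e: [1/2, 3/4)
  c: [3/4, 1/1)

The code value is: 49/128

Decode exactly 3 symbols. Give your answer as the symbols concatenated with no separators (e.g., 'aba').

Step 1: interval [0/1, 1/1), width = 1/1 - 0/1 = 1/1
  'b': [0/1 + 1/1*0/1, 0/1 + 1/1*1/4) = [0/1, 1/4)
  'f': [0/1 + 1/1*1/4, 0/1 + 1/1*1/2) = [1/4, 1/2) <- contains code 49/128
  'e': [0/1 + 1/1*1/2, 0/1 + 1/1*3/4) = [1/2, 3/4)
  'c': [0/1 + 1/1*3/4, 0/1 + 1/1*1/1) = [3/4, 1/1)
  emit 'f', narrow to [1/4, 1/2)
Step 2: interval [1/4, 1/2), width = 1/2 - 1/4 = 1/4
  'b': [1/4 + 1/4*0/1, 1/4 + 1/4*1/4) = [1/4, 5/16)
  'f': [1/4 + 1/4*1/4, 1/4 + 1/4*1/2) = [5/16, 3/8)
  'e': [1/4 + 1/4*1/2, 1/4 + 1/4*3/4) = [3/8, 7/16) <- contains code 49/128
  'c': [1/4 + 1/4*3/4, 1/4 + 1/4*1/1) = [7/16, 1/2)
  emit 'e', narrow to [3/8, 7/16)
Step 3: interval [3/8, 7/16), width = 7/16 - 3/8 = 1/16
  'b': [3/8 + 1/16*0/1, 3/8 + 1/16*1/4) = [3/8, 25/64) <- contains code 49/128
  'f': [3/8 + 1/16*1/4, 3/8 + 1/16*1/2) = [25/64, 13/32)
  'e': [3/8 + 1/16*1/2, 3/8 + 1/16*3/4) = [13/32, 27/64)
  'c': [3/8 + 1/16*3/4, 3/8 + 1/16*1/1) = [27/64, 7/16)
  emit 'b', narrow to [3/8, 25/64)

Answer: feb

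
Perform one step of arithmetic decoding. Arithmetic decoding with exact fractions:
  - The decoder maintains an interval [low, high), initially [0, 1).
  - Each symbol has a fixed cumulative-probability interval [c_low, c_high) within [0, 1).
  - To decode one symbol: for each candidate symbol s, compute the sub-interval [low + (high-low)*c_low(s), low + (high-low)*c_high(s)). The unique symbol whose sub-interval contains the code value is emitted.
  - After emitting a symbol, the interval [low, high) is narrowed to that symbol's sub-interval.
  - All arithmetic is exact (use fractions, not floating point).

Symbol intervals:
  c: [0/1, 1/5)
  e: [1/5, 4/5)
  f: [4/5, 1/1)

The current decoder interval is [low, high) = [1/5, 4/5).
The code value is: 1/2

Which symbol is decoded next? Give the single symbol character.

Interval width = high − low = 4/5 − 1/5 = 3/5
Scaled code = (code − low) / width = (1/2 − 1/5) / 3/5 = 1/2
  c: [0/1, 1/5) 
  e: [1/5, 4/5) ← scaled code falls here ✓
  f: [4/5, 1/1) 

Answer: e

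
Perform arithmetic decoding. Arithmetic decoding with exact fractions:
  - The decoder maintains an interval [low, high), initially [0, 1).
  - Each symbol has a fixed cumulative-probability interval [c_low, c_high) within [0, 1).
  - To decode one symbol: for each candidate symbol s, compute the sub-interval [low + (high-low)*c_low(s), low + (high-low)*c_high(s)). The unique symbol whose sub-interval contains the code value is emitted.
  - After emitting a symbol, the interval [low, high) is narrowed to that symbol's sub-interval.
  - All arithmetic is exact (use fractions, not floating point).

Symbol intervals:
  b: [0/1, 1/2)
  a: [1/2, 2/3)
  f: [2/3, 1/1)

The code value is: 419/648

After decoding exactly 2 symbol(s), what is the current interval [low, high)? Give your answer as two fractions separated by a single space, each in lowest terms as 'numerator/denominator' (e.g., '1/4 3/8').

Step 1: interval [0/1, 1/1), width = 1/1 - 0/1 = 1/1
  'b': [0/1 + 1/1*0/1, 0/1 + 1/1*1/2) = [0/1, 1/2)
  'a': [0/1 + 1/1*1/2, 0/1 + 1/1*2/3) = [1/2, 2/3) <- contains code 419/648
  'f': [0/1 + 1/1*2/3, 0/1 + 1/1*1/1) = [2/3, 1/1)
  emit 'a', narrow to [1/2, 2/3)
Step 2: interval [1/2, 2/3), width = 2/3 - 1/2 = 1/6
  'b': [1/2 + 1/6*0/1, 1/2 + 1/6*1/2) = [1/2, 7/12)
  'a': [1/2 + 1/6*1/2, 1/2 + 1/6*2/3) = [7/12, 11/18)
  'f': [1/2 + 1/6*2/3, 1/2 + 1/6*1/1) = [11/18, 2/3) <- contains code 419/648
  emit 'f', narrow to [11/18, 2/3)

Answer: 11/18 2/3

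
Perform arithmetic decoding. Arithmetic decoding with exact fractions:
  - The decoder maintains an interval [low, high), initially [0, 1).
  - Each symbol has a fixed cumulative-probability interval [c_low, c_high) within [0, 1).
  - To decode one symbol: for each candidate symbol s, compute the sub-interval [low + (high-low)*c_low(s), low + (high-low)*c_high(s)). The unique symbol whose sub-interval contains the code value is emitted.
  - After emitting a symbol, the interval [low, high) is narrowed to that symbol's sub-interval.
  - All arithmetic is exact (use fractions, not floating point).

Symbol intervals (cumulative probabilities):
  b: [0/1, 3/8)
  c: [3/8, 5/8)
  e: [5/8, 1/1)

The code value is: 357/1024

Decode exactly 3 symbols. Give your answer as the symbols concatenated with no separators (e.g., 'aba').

Step 1: interval [0/1, 1/1), width = 1/1 - 0/1 = 1/1
  'b': [0/1 + 1/1*0/1, 0/1 + 1/1*3/8) = [0/1, 3/8) <- contains code 357/1024
  'c': [0/1 + 1/1*3/8, 0/1 + 1/1*5/8) = [3/8, 5/8)
  'e': [0/1 + 1/1*5/8, 0/1 + 1/1*1/1) = [5/8, 1/1)
  emit 'b', narrow to [0/1, 3/8)
Step 2: interval [0/1, 3/8), width = 3/8 - 0/1 = 3/8
  'b': [0/1 + 3/8*0/1, 0/1 + 3/8*3/8) = [0/1, 9/64)
  'c': [0/1 + 3/8*3/8, 0/1 + 3/8*5/8) = [9/64, 15/64)
  'e': [0/1 + 3/8*5/8, 0/1 + 3/8*1/1) = [15/64, 3/8) <- contains code 357/1024
  emit 'e', narrow to [15/64, 3/8)
Step 3: interval [15/64, 3/8), width = 3/8 - 15/64 = 9/64
  'b': [15/64 + 9/64*0/1, 15/64 + 9/64*3/8) = [15/64, 147/512)
  'c': [15/64 + 9/64*3/8, 15/64 + 9/64*5/8) = [147/512, 165/512)
  'e': [15/64 + 9/64*5/8, 15/64 + 9/64*1/1) = [165/512, 3/8) <- contains code 357/1024
  emit 'e', narrow to [165/512, 3/8)

Answer: bee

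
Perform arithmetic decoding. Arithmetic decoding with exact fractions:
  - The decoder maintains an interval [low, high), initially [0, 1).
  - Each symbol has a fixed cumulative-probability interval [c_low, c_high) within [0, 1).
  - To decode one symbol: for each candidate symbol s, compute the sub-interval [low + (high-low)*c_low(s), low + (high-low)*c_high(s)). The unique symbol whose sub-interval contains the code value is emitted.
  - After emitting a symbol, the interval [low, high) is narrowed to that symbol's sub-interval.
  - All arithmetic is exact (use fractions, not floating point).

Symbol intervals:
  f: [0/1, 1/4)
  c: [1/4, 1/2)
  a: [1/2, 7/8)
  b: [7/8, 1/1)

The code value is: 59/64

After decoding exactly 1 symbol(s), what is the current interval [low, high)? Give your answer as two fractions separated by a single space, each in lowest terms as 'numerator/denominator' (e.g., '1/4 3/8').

Step 1: interval [0/1, 1/1), width = 1/1 - 0/1 = 1/1
  'f': [0/1 + 1/1*0/1, 0/1 + 1/1*1/4) = [0/1, 1/4)
  'c': [0/1 + 1/1*1/4, 0/1 + 1/1*1/2) = [1/4, 1/2)
  'a': [0/1 + 1/1*1/2, 0/1 + 1/1*7/8) = [1/2, 7/8)
  'b': [0/1 + 1/1*7/8, 0/1 + 1/1*1/1) = [7/8, 1/1) <- contains code 59/64
  emit 'b', narrow to [7/8, 1/1)

Answer: 7/8 1/1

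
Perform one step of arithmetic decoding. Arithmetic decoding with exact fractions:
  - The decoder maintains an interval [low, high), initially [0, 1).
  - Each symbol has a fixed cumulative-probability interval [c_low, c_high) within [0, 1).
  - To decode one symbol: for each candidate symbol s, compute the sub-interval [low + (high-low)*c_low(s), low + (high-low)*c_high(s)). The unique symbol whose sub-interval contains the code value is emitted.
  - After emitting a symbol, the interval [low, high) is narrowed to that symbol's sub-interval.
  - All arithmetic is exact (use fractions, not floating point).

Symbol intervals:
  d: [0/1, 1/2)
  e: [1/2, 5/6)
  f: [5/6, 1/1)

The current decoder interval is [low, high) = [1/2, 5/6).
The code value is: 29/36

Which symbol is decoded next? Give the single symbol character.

Answer: f

Derivation:
Interval width = high − low = 5/6 − 1/2 = 1/3
Scaled code = (code − low) / width = (29/36 − 1/2) / 1/3 = 11/12
  d: [0/1, 1/2) 
  e: [1/2, 5/6) 
  f: [5/6, 1/1) ← scaled code falls here ✓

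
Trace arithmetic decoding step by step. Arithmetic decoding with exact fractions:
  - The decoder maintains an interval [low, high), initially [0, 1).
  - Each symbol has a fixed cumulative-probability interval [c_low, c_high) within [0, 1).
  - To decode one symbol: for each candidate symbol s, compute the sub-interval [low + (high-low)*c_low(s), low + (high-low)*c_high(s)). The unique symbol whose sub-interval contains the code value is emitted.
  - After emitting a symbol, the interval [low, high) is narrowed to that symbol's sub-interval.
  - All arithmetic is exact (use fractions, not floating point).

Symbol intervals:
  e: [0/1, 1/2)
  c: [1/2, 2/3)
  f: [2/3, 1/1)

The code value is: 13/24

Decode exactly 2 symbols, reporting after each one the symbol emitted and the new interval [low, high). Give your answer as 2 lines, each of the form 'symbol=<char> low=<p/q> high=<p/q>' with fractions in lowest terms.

Step 1: interval [0/1, 1/1), width = 1/1 - 0/1 = 1/1
  'e': [0/1 + 1/1*0/1, 0/1 + 1/1*1/2) = [0/1, 1/2)
  'c': [0/1 + 1/1*1/2, 0/1 + 1/1*2/3) = [1/2, 2/3) <- contains code 13/24
  'f': [0/1 + 1/1*2/3, 0/1 + 1/1*1/1) = [2/3, 1/1)
  emit 'c', narrow to [1/2, 2/3)
Step 2: interval [1/2, 2/3), width = 2/3 - 1/2 = 1/6
  'e': [1/2 + 1/6*0/1, 1/2 + 1/6*1/2) = [1/2, 7/12) <- contains code 13/24
  'c': [1/2 + 1/6*1/2, 1/2 + 1/6*2/3) = [7/12, 11/18)
  'f': [1/2 + 1/6*2/3, 1/2 + 1/6*1/1) = [11/18, 2/3)
  emit 'e', narrow to [1/2, 7/12)

Answer: symbol=c low=1/2 high=2/3
symbol=e low=1/2 high=7/12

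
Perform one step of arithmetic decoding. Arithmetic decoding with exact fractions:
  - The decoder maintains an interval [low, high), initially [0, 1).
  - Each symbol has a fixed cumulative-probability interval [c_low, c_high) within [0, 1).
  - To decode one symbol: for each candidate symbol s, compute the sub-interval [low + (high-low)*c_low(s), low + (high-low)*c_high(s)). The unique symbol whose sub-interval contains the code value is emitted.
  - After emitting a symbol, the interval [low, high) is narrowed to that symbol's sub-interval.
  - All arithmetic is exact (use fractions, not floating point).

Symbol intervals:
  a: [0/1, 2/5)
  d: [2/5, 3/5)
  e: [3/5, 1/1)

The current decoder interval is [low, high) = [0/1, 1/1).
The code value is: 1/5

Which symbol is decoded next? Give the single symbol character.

Answer: a

Derivation:
Interval width = high − low = 1/1 − 0/1 = 1/1
Scaled code = (code − low) / width = (1/5 − 0/1) / 1/1 = 1/5
  a: [0/1, 2/5) ← scaled code falls here ✓
  d: [2/5, 3/5) 
  e: [3/5, 1/1) 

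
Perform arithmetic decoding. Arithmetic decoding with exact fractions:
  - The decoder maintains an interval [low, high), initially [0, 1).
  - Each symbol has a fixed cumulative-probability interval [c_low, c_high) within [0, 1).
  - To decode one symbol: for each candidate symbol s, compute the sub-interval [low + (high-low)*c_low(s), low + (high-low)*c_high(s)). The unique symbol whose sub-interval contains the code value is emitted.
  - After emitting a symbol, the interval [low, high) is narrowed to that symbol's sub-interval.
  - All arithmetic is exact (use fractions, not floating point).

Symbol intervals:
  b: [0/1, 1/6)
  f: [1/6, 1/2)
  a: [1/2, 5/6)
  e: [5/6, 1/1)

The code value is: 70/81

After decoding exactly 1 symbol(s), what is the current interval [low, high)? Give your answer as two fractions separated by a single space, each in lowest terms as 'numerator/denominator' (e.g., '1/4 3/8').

Answer: 5/6 1/1

Derivation:
Step 1: interval [0/1, 1/1), width = 1/1 - 0/1 = 1/1
  'b': [0/1 + 1/1*0/1, 0/1 + 1/1*1/6) = [0/1, 1/6)
  'f': [0/1 + 1/1*1/6, 0/1 + 1/1*1/2) = [1/6, 1/2)
  'a': [0/1 + 1/1*1/2, 0/1 + 1/1*5/6) = [1/2, 5/6)
  'e': [0/1 + 1/1*5/6, 0/1 + 1/1*1/1) = [5/6, 1/1) <- contains code 70/81
  emit 'e', narrow to [5/6, 1/1)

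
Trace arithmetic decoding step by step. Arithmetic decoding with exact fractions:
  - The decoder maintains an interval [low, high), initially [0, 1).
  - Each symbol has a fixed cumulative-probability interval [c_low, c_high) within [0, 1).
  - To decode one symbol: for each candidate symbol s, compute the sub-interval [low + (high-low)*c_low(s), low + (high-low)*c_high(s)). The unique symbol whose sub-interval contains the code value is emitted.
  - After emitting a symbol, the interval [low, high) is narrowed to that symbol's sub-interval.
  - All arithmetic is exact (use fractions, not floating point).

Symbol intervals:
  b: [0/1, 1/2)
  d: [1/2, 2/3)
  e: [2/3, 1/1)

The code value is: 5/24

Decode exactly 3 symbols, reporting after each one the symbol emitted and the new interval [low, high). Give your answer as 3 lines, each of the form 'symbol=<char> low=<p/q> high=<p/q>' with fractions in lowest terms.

Step 1: interval [0/1, 1/1), width = 1/1 - 0/1 = 1/1
  'b': [0/1 + 1/1*0/1, 0/1 + 1/1*1/2) = [0/1, 1/2) <- contains code 5/24
  'd': [0/1 + 1/1*1/2, 0/1 + 1/1*2/3) = [1/2, 2/3)
  'e': [0/1 + 1/1*2/3, 0/1 + 1/1*1/1) = [2/3, 1/1)
  emit 'b', narrow to [0/1, 1/2)
Step 2: interval [0/1, 1/2), width = 1/2 - 0/1 = 1/2
  'b': [0/1 + 1/2*0/1, 0/1 + 1/2*1/2) = [0/1, 1/4) <- contains code 5/24
  'd': [0/1 + 1/2*1/2, 0/1 + 1/2*2/3) = [1/4, 1/3)
  'e': [0/1 + 1/2*2/3, 0/1 + 1/2*1/1) = [1/3, 1/2)
  emit 'b', narrow to [0/1, 1/4)
Step 3: interval [0/1, 1/4), width = 1/4 - 0/1 = 1/4
  'b': [0/1 + 1/4*0/1, 0/1 + 1/4*1/2) = [0/1, 1/8)
  'd': [0/1 + 1/4*1/2, 0/1 + 1/4*2/3) = [1/8, 1/6)
  'e': [0/1 + 1/4*2/3, 0/1 + 1/4*1/1) = [1/6, 1/4) <- contains code 5/24
  emit 'e', narrow to [1/6, 1/4)

Answer: symbol=b low=0/1 high=1/2
symbol=b low=0/1 high=1/4
symbol=e low=1/6 high=1/4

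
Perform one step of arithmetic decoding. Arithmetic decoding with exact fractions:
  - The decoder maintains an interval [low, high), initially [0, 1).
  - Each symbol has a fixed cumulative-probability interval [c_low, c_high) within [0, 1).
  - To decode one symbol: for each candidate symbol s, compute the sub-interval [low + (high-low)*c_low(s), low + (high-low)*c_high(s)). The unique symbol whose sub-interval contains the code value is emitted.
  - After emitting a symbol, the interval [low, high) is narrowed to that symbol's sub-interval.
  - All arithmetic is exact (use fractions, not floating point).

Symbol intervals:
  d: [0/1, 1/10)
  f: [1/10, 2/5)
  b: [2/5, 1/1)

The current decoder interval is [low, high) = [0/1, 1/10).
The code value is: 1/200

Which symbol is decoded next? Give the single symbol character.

Answer: d

Derivation:
Interval width = high − low = 1/10 − 0/1 = 1/10
Scaled code = (code − low) / width = (1/200 − 0/1) / 1/10 = 1/20
  d: [0/1, 1/10) ← scaled code falls here ✓
  f: [1/10, 2/5) 
  b: [2/5, 1/1) 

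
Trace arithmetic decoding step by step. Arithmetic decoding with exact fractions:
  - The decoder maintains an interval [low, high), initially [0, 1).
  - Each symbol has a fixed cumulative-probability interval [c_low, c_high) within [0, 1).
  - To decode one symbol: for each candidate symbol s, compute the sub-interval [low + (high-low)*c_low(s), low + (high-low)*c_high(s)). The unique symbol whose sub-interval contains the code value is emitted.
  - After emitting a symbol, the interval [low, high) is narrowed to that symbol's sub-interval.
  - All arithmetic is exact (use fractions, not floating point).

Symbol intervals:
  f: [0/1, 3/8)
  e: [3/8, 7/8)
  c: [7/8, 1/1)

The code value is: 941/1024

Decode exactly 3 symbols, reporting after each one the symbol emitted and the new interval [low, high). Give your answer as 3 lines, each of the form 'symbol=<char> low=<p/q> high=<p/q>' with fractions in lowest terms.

Step 1: interval [0/1, 1/1), width = 1/1 - 0/1 = 1/1
  'f': [0/1 + 1/1*0/1, 0/1 + 1/1*3/8) = [0/1, 3/8)
  'e': [0/1 + 1/1*3/8, 0/1 + 1/1*7/8) = [3/8, 7/8)
  'c': [0/1 + 1/1*7/8, 0/1 + 1/1*1/1) = [7/8, 1/1) <- contains code 941/1024
  emit 'c', narrow to [7/8, 1/1)
Step 2: interval [7/8, 1/1), width = 1/1 - 7/8 = 1/8
  'f': [7/8 + 1/8*0/1, 7/8 + 1/8*3/8) = [7/8, 59/64) <- contains code 941/1024
  'e': [7/8 + 1/8*3/8, 7/8 + 1/8*7/8) = [59/64, 63/64)
  'c': [7/8 + 1/8*7/8, 7/8 + 1/8*1/1) = [63/64, 1/1)
  emit 'f', narrow to [7/8, 59/64)
Step 3: interval [7/8, 59/64), width = 59/64 - 7/8 = 3/64
  'f': [7/8 + 3/64*0/1, 7/8 + 3/64*3/8) = [7/8, 457/512)
  'e': [7/8 + 3/64*3/8, 7/8 + 3/64*7/8) = [457/512, 469/512)
  'c': [7/8 + 3/64*7/8, 7/8 + 3/64*1/1) = [469/512, 59/64) <- contains code 941/1024
  emit 'c', narrow to [469/512, 59/64)

Answer: symbol=c low=7/8 high=1/1
symbol=f low=7/8 high=59/64
symbol=c low=469/512 high=59/64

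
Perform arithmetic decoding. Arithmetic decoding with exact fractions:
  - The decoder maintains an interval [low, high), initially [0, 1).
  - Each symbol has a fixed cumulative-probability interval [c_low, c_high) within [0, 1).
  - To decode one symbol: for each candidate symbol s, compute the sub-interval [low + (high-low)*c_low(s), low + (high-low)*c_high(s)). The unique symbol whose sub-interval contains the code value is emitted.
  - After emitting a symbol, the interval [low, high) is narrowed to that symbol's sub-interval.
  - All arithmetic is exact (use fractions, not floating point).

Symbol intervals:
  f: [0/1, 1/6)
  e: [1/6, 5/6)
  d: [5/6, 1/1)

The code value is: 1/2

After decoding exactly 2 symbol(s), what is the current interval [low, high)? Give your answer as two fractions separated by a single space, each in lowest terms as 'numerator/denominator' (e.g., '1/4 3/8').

Step 1: interval [0/1, 1/1), width = 1/1 - 0/1 = 1/1
  'f': [0/1 + 1/1*0/1, 0/1 + 1/1*1/6) = [0/1, 1/6)
  'e': [0/1 + 1/1*1/6, 0/1 + 1/1*5/6) = [1/6, 5/6) <- contains code 1/2
  'd': [0/1 + 1/1*5/6, 0/1 + 1/1*1/1) = [5/6, 1/1)
  emit 'e', narrow to [1/6, 5/6)
Step 2: interval [1/6, 5/6), width = 5/6 - 1/6 = 2/3
  'f': [1/6 + 2/3*0/1, 1/6 + 2/3*1/6) = [1/6, 5/18)
  'e': [1/6 + 2/3*1/6, 1/6 + 2/3*5/6) = [5/18, 13/18) <- contains code 1/2
  'd': [1/6 + 2/3*5/6, 1/6 + 2/3*1/1) = [13/18, 5/6)
  emit 'e', narrow to [5/18, 13/18)

Answer: 5/18 13/18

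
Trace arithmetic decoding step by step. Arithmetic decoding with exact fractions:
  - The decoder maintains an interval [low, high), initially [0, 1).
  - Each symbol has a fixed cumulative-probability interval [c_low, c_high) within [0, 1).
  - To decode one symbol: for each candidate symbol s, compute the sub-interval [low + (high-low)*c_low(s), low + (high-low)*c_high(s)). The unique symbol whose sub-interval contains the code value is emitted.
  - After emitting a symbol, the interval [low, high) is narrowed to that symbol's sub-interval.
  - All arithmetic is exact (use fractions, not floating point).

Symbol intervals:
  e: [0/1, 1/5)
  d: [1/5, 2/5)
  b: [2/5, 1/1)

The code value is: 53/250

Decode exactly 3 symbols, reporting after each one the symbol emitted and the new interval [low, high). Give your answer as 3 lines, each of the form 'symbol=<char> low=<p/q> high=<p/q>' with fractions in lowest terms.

Step 1: interval [0/1, 1/1), width = 1/1 - 0/1 = 1/1
  'e': [0/1 + 1/1*0/1, 0/1 + 1/1*1/5) = [0/1, 1/5)
  'd': [0/1 + 1/1*1/5, 0/1 + 1/1*2/5) = [1/5, 2/5) <- contains code 53/250
  'b': [0/1 + 1/1*2/5, 0/1 + 1/1*1/1) = [2/5, 1/1)
  emit 'd', narrow to [1/5, 2/5)
Step 2: interval [1/5, 2/5), width = 2/5 - 1/5 = 1/5
  'e': [1/5 + 1/5*0/1, 1/5 + 1/5*1/5) = [1/5, 6/25) <- contains code 53/250
  'd': [1/5 + 1/5*1/5, 1/5 + 1/5*2/5) = [6/25, 7/25)
  'b': [1/5 + 1/5*2/5, 1/5 + 1/5*1/1) = [7/25, 2/5)
  emit 'e', narrow to [1/5, 6/25)
Step 3: interval [1/5, 6/25), width = 6/25 - 1/5 = 1/25
  'e': [1/5 + 1/25*0/1, 1/5 + 1/25*1/5) = [1/5, 26/125)
  'd': [1/5 + 1/25*1/5, 1/5 + 1/25*2/5) = [26/125, 27/125) <- contains code 53/250
  'b': [1/5 + 1/25*2/5, 1/5 + 1/25*1/1) = [27/125, 6/25)
  emit 'd', narrow to [26/125, 27/125)

Answer: symbol=d low=1/5 high=2/5
symbol=e low=1/5 high=6/25
symbol=d low=26/125 high=27/125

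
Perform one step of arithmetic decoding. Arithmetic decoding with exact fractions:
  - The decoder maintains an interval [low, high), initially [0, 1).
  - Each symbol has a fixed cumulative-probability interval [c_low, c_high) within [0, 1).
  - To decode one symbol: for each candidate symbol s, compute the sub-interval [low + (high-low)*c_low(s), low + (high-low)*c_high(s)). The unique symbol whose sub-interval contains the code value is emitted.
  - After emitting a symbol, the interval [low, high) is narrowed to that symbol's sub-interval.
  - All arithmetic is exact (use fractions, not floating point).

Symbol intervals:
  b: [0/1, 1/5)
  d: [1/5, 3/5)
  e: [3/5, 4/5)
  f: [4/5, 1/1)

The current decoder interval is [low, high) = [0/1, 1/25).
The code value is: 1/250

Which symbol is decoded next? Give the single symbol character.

Interval width = high − low = 1/25 − 0/1 = 1/25
Scaled code = (code − low) / width = (1/250 − 0/1) / 1/25 = 1/10
  b: [0/1, 1/5) ← scaled code falls here ✓
  d: [1/5, 3/5) 
  e: [3/5, 4/5) 
  f: [4/5, 1/1) 

Answer: b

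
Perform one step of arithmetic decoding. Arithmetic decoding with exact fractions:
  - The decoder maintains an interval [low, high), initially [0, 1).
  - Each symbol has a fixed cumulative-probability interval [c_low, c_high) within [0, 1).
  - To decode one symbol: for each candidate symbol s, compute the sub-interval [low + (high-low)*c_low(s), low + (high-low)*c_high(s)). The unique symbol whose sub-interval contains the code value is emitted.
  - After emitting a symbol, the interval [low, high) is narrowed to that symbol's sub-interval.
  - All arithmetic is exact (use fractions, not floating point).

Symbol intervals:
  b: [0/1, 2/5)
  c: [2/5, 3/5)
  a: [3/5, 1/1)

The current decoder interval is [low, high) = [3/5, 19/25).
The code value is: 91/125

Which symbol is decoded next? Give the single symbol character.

Answer: a

Derivation:
Interval width = high − low = 19/25 − 3/5 = 4/25
Scaled code = (code − low) / width = (91/125 − 3/5) / 4/25 = 4/5
  b: [0/1, 2/5) 
  c: [2/5, 3/5) 
  a: [3/5, 1/1) ← scaled code falls here ✓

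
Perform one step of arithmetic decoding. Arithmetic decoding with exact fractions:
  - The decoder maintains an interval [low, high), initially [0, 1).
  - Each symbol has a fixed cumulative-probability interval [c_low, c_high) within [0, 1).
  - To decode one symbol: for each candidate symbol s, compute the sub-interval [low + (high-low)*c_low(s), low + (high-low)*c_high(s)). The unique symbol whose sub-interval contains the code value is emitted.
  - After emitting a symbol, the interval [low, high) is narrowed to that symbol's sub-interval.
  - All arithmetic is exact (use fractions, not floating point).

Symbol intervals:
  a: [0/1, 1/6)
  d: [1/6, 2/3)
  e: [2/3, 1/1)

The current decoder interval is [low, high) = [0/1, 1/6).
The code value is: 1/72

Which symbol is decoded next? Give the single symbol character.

Interval width = high − low = 1/6 − 0/1 = 1/6
Scaled code = (code − low) / width = (1/72 − 0/1) / 1/6 = 1/12
  a: [0/1, 1/6) ← scaled code falls here ✓
  d: [1/6, 2/3) 
  e: [2/3, 1/1) 

Answer: a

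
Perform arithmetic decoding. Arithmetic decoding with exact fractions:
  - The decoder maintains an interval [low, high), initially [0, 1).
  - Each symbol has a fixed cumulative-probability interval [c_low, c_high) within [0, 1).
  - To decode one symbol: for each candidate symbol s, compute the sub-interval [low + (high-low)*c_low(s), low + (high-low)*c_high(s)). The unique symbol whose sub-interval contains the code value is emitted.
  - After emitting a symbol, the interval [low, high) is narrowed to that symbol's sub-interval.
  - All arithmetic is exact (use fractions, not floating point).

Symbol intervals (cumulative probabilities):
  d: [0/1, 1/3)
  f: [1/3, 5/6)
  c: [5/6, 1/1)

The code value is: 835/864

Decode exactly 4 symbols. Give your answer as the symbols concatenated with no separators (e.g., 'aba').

Answer: cfcf

Derivation:
Step 1: interval [0/1, 1/1), width = 1/1 - 0/1 = 1/1
  'd': [0/1 + 1/1*0/1, 0/1 + 1/1*1/3) = [0/1, 1/3)
  'f': [0/1 + 1/1*1/3, 0/1 + 1/1*5/6) = [1/3, 5/6)
  'c': [0/1 + 1/1*5/6, 0/1 + 1/1*1/1) = [5/6, 1/1) <- contains code 835/864
  emit 'c', narrow to [5/6, 1/1)
Step 2: interval [5/6, 1/1), width = 1/1 - 5/6 = 1/6
  'd': [5/6 + 1/6*0/1, 5/6 + 1/6*1/3) = [5/6, 8/9)
  'f': [5/6 + 1/6*1/3, 5/6 + 1/6*5/6) = [8/9, 35/36) <- contains code 835/864
  'c': [5/6 + 1/6*5/6, 5/6 + 1/6*1/1) = [35/36, 1/1)
  emit 'f', narrow to [8/9, 35/36)
Step 3: interval [8/9, 35/36), width = 35/36 - 8/9 = 1/12
  'd': [8/9 + 1/12*0/1, 8/9 + 1/12*1/3) = [8/9, 11/12)
  'f': [8/9 + 1/12*1/3, 8/9 + 1/12*5/6) = [11/12, 23/24)
  'c': [8/9 + 1/12*5/6, 8/9 + 1/12*1/1) = [23/24, 35/36) <- contains code 835/864
  emit 'c', narrow to [23/24, 35/36)
Step 4: interval [23/24, 35/36), width = 35/36 - 23/24 = 1/72
  'd': [23/24 + 1/72*0/1, 23/24 + 1/72*1/3) = [23/24, 26/27)
  'f': [23/24 + 1/72*1/3, 23/24 + 1/72*5/6) = [26/27, 419/432) <- contains code 835/864
  'c': [23/24 + 1/72*5/6, 23/24 + 1/72*1/1) = [419/432, 35/36)
  emit 'f', narrow to [26/27, 419/432)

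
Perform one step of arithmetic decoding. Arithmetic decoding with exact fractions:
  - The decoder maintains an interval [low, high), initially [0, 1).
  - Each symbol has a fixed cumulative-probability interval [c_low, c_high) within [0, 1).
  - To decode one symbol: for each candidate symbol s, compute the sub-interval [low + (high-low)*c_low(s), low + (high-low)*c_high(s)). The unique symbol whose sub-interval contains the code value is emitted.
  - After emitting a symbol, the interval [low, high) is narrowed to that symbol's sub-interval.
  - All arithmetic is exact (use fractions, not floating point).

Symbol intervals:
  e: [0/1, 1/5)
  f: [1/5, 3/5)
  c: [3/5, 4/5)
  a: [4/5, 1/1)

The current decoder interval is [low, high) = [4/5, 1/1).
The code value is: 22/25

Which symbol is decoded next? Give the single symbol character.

Answer: f

Derivation:
Interval width = high − low = 1/1 − 4/5 = 1/5
Scaled code = (code − low) / width = (22/25 − 4/5) / 1/5 = 2/5
  e: [0/1, 1/5) 
  f: [1/5, 3/5) ← scaled code falls here ✓
  c: [3/5, 4/5) 
  a: [4/5, 1/1) 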